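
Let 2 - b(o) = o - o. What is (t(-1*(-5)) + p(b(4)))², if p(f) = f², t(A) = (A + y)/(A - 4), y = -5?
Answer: 16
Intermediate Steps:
b(o) = 2 (b(o) = 2 - (o - o) = 2 - 1*0 = 2 + 0 = 2)
t(A) = (-5 + A)/(-4 + A) (t(A) = (A - 5)/(A - 4) = (-5 + A)/(-4 + A))
(t(-1*(-5)) + p(b(4)))² = ((-5 - 1*(-5))/(-4 - 1*(-5)) + 2²)² = ((-5 + 5)/(-4 + 5) + 4)² = (0/1 + 4)² = (1*0 + 4)² = (0 + 4)² = 4² = 16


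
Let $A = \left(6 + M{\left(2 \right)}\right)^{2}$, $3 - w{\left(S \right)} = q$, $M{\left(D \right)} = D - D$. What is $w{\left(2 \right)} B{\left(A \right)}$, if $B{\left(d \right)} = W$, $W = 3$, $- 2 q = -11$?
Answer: $- \frac{15}{2} \approx -7.5$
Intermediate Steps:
$q = \frac{11}{2}$ ($q = \left(- \frac{1}{2}\right) \left(-11\right) = \frac{11}{2} \approx 5.5$)
$M{\left(D \right)} = 0$
$w{\left(S \right)} = - \frac{5}{2}$ ($w{\left(S \right)} = 3 - \frac{11}{2} = - \frac{5}{2}$)
$A = 36$ ($A = \left(6 + 0\right)^{2} = 6^{2} = 36$)
$B{\left(d \right)} = 3$
$w{\left(2 \right)} B{\left(A \right)} = \left(- \frac{5}{2}\right) 3 = - \frac{15}{2}$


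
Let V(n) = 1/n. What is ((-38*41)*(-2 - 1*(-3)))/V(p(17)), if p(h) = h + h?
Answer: -52972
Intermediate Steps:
p(h) = 2*h
((-38*41)*(-2 - 1*(-3)))/V(p(17)) = ((-38*41)*(-2 - 1*(-3)))/(1/(2*17)) = (-1558*(-2 + 3))/(1/34) = (-1558*1)/(1/34) = -1558*34 = -52972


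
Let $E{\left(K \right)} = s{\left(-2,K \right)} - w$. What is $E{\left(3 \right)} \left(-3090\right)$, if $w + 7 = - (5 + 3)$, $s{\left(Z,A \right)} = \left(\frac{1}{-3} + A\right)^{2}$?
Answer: $- \frac{204970}{3} \approx -68323.0$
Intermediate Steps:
$s{\left(Z,A \right)} = \left(- \frac{1}{3} + A\right)^{2}$
$w = -15$ ($w = -7 - \left(5 + 3\right) = -7 - 8 = -15$)
$E{\left(K \right)} = 15 + \frac{\left(-1 + 3 K\right)^{2}}{9}$ ($E{\left(K \right)} = \frac{\left(-1 + 3 K\right)^{2}}{9} - -15 = \frac{\left(-1 + 3 K\right)^{2}}{9} + 15 = 15 + \frac{\left(-1 + 3 K\right)^{2}}{9}$)
$E{\left(3 \right)} \left(-3090\right) = \left(15 + \frac{\left(-1 + 3 \cdot 3\right)^{2}}{9}\right) \left(-3090\right) = \left(15 + \frac{\left(-1 + 9\right)^{2}}{9}\right) \left(-3090\right) = \left(15 + \frac{8^{2}}{9}\right) \left(-3090\right) = \left(15 + \frac{1}{9} \cdot 64\right) \left(-3090\right) = \left(15 + \frac{64}{9}\right) \left(-3090\right) = \frac{199}{9} \left(-3090\right) = - \frac{204970}{3}$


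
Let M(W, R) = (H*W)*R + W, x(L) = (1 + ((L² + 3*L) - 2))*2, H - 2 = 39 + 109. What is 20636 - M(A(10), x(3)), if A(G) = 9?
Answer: -25273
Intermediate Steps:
H = 150 (H = 2 + (39 + 109) = 2 + 148 = 150)
x(L) = -2 + 2*L² + 6*L (x(L) = (1 + (-2 + L² + 3*L))*2 = (-1 + L² + 3*L)*2 = -2 + 2*L² + 6*L)
M(W, R) = W + 150*R*W (M(W, R) = (150*W)*R + W = 150*R*W + W = W + 150*R*W)
20636 - M(A(10), x(3)) = 20636 - 9*(1 + 150*(-2 + 2*3² + 6*3)) = 20636 - 9*(1 + 150*(-2 + 2*9 + 18)) = 20636 - 9*(1 + 150*(-2 + 18 + 18)) = 20636 - 9*(1 + 150*34) = 20636 - 9*(1 + 5100) = 20636 - 9*5101 = 20636 - 1*45909 = 20636 - 45909 = -25273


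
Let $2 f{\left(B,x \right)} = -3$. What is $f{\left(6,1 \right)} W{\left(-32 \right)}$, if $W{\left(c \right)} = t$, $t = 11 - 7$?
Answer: $-6$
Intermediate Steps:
$t = 4$
$f{\left(B,x \right)} = - \frac{3}{2}$ ($f{\left(B,x \right)} = \frac{1}{2} \left(-3\right) = - \frac{3}{2}$)
$W{\left(c \right)} = 4$
$f{\left(6,1 \right)} W{\left(-32 \right)} = \left(- \frac{3}{2}\right) 4 = -6$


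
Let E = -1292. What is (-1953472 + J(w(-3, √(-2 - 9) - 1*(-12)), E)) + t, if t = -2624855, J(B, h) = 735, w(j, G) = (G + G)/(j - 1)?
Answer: -4577592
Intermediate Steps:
w(j, G) = 2*G/(-1 + j) (w(j, G) = (2*G)/(-1 + j) = 2*G/(-1 + j))
(-1953472 + J(w(-3, √(-2 - 9) - 1*(-12)), E)) + t = (-1953472 + 735) - 2624855 = -1952737 - 2624855 = -4577592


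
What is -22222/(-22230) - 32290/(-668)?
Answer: 183162749/3712410 ≈ 49.338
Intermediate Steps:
-22222/(-22230) - 32290/(-668) = -22222*(-1/22230) - 32290*(-1/668) = 11111/11115 + 16145/334 = 183162749/3712410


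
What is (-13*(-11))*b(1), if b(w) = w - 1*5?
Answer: -572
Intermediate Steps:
b(w) = -5 + w (b(w) = w - 5 = -5 + w)
(-13*(-11))*b(1) = (-13*(-11))*(-5 + 1) = 143*(-4) = -572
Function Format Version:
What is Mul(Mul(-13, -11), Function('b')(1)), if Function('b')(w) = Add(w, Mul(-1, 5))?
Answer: -572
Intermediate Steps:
Function('b')(w) = Add(-5, w) (Function('b')(w) = Add(w, -5) = Add(-5, w))
Mul(Mul(-13, -11), Function('b')(1)) = Mul(Mul(-13, -11), Add(-5, 1)) = Mul(143, -4) = -572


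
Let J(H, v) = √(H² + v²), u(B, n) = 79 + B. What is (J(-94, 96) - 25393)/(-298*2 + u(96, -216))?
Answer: 25393/421 - 2*√4513/421 ≈ 59.997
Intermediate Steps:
(J(-94, 96) - 25393)/(-298*2 + u(96, -216)) = (√((-94)² + 96²) - 25393)/(-298*2 + (79 + 96)) = (√(8836 + 9216) - 25393)/(-596 + 175) = (√18052 - 25393)/(-421) = (2*√4513 - 25393)*(-1/421) = (-25393 + 2*√4513)*(-1/421) = 25393/421 - 2*√4513/421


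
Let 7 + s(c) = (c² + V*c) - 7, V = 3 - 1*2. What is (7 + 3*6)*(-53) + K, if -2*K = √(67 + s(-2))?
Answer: -1325 - √55/2 ≈ -1328.7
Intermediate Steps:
V = 1 (V = 3 - 2 = 1)
s(c) = -14 + c + c² (s(c) = -7 + ((c² + 1*c) - 7) = -7 + ((c² + c) - 7) = -7 + ((c + c²) - 7) = -7 + (-7 + c + c²) = -14 + c + c²)
K = -√55/2 (K = -√(67 + (-14 - 2 + (-2)²))/2 = -√(67 + (-14 - 2 + 4))/2 = -√(67 - 12)/2 = -√55/2 ≈ -3.7081)
(7 + 3*6)*(-53) + K = (7 + 3*6)*(-53) - √55/2 = (7 + 18)*(-53) - √55/2 = 25*(-53) - √55/2 = -1325 - √55/2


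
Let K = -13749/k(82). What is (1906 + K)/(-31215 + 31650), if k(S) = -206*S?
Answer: 32209901/7348020 ≈ 4.3835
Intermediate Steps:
K = 13749/16892 (K = -13749/((-206*82)) = -13749/(-16892) = -13749*(-1/16892) = 13749/16892 ≈ 0.81394)
(1906 + K)/(-31215 + 31650) = (1906 + 13749/16892)/(-31215 + 31650) = (32209901/16892)/435 = (32209901/16892)*(1/435) = 32209901/7348020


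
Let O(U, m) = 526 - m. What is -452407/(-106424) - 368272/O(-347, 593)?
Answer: 39223290597/7130408 ≈ 5500.8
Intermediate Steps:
-452407/(-106424) - 368272/O(-347, 593) = -452407/(-106424) - 368272/(526 - 1*593) = -452407*(-1/106424) - 368272/(526 - 593) = 452407/106424 - 368272/(-67) = 452407/106424 - 368272*(-1/67) = 452407/106424 + 368272/67 = 39223290597/7130408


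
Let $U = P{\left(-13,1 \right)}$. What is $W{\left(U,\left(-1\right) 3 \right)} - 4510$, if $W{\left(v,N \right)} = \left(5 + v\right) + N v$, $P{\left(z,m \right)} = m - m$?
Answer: $-4505$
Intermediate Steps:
$P{\left(z,m \right)} = 0$
$U = 0$
$W{\left(v,N \right)} = 5 + v + N v$
$W{\left(U,\left(-1\right) 3 \right)} - 4510 = \left(5 + 0 + \left(-1\right) 3 \cdot 0\right) - 4510 = \left(5 + 0 - 0\right) - 4510 = \left(5 + 0 + 0\right) - 4510 = 5 - 4510 = -4505$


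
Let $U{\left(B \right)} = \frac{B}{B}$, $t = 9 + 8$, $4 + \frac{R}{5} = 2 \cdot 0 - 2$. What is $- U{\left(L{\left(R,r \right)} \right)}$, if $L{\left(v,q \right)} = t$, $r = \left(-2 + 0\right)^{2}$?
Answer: $-1$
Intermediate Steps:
$R = -30$ ($R = -20 + 5 \left(2 \cdot 0 - 2\right) = -20 + 5 \left(0 - 2\right) = -20 + 5 \left(-2\right) = -20 - 10 = -30$)
$r = 4$ ($r = \left(-2\right)^{2} = 4$)
$t = 17$
$L{\left(v,q \right)} = 17$
$U{\left(B \right)} = 1$
$- U{\left(L{\left(R,r \right)} \right)} = \left(-1\right) 1 = -1$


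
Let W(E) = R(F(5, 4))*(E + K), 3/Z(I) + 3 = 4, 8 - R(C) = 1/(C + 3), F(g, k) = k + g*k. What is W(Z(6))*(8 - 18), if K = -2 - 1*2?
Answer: 2150/27 ≈ 79.630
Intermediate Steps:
R(C) = 8 - 1/(3 + C) (R(C) = 8 - 1/(C + 3) = 8 - 1/(3 + C))
Z(I) = 3 (Z(I) = 3/(-3 + 4) = 3/1 = 3*1 = 3)
K = -4 (K = -2 - 2 = -4)
W(E) = -860/27 + 215*E/27 (W(E) = ((23 + 8*(4*(1 + 5)))/(3 + 4*(1 + 5)))*(E - 4) = ((23 + 8*(4*6))/(3 + 4*6))*(-4 + E) = ((23 + 8*24)/(3 + 24))*(-4 + E) = ((23 + 192)/27)*(-4 + E) = ((1/27)*215)*(-4 + E) = 215*(-4 + E)/27 = -860/27 + 215*E/27)
W(Z(6))*(8 - 18) = (-860/27 + (215/27)*3)*(8 - 18) = (-860/27 + 215/9)*(-10) = -215/27*(-10) = 2150/27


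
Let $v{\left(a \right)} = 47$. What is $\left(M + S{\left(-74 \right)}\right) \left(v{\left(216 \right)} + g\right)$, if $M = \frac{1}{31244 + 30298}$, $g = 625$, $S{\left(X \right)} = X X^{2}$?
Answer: $- \frac{2793089085584}{10257} \approx -2.7231 \cdot 10^{8}$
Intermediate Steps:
$S{\left(X \right)} = X^{3}$
$M = \frac{1}{61542} \approx 1.6249 \cdot 10^{-5}$
$\left(M + S{\left(-74 \right)}\right) \left(v{\left(216 \right)} + g\right) = \left(\frac{1}{61542} + \left(-74\right)^{3}\right) \left(47 + 625\right) = \left(\frac{1}{61542} - 405224\right) 672 = \left(- \frac{24938295407}{61542}\right) 672 = - \frac{2793089085584}{10257}$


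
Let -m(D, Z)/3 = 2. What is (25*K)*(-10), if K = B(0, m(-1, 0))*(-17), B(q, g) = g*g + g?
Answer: 127500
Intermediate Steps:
m(D, Z) = -6 (m(D, Z) = -3*2 = -6)
B(q, g) = g + g² (B(q, g) = g² + g = g + g²)
K = -510 (K = -6*(1 - 6)*(-17) = -6*(-5)*(-17) = 30*(-17) = -510)
(25*K)*(-10) = (25*(-510))*(-10) = -12750*(-10) = 127500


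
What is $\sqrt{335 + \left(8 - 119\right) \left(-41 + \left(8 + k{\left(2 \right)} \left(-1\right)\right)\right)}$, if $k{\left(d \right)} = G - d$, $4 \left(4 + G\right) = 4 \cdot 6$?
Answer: $\sqrt{3998} \approx 63.23$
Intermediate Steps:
$G = 2$ ($G = -4 + \frac{4 \cdot 6}{4} = -4 + \frac{1}{4} \cdot 24 = -4 + 6 = 2$)
$k{\left(d \right)} = 2 - d$
$\sqrt{335 + \left(8 - 119\right) \left(-41 + \left(8 + k{\left(2 \right)} \left(-1\right)\right)\right)} = \sqrt{335 + \left(8 - 119\right) \left(-41 + \left(8 + \left(2 - 2\right) \left(-1\right)\right)\right)} = \sqrt{335 - 111 \left(-41 + \left(8 + \left(2 - 2\right) \left(-1\right)\right)\right)} = \sqrt{335 - 111 \left(-41 + \left(8 + 0 \left(-1\right)\right)\right)} = \sqrt{335 - 111 \left(-41 + \left(8 + 0\right)\right)} = \sqrt{335 - 111 \left(-41 + 8\right)} = \sqrt{335 - -3663} = \sqrt{335 + 3663} = \sqrt{3998}$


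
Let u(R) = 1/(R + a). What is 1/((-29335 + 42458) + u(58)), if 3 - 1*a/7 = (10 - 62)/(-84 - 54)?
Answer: 5269/69145156 ≈ 7.6202e-5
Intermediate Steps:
a = 1267/69 (a = 21 - 7*(10 - 62)/(-84 - 54) = 21 - (-364)/(-138) = 21 - (-364)*(-1)/138 = 21 - 7*26/69 = 21 - 182/69 = 1267/69 ≈ 18.362)
u(R) = 1/(1267/69 + R) (u(R) = 1/(R + 1267/69) = 1/(1267/69 + R))
1/((-29335 + 42458) + u(58)) = 1/((-29335 + 42458) + 69/(1267 + 69*58)) = 1/(13123 + 69/(1267 + 4002)) = 1/(13123 + 69/5269) = 1/(69145156/5269) = 5269/69145156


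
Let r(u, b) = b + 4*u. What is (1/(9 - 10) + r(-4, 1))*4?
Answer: -64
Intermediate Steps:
(1/(9 - 10) + r(-4, 1))*4 = (1/(9 - 10) + (1 + 4*(-4)))*4 = (1/(-1) + (1 - 16))*4 = (-1 - 15)*4 = -16*4 = -64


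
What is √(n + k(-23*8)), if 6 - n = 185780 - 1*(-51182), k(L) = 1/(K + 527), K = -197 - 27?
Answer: I*√21754693101/303 ≈ 486.78*I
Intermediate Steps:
K = -224
k(L) = 1/303 (k(L) = 1/(-224 + 527) = 1/303)
n = -236956 (n = 6 - (185780 - 1*(-51182)) = 6 - (185780 + 51182) = 6 - 1*236962 = 6 - 236962 = -236956)
√(n + k(-23*8)) = √(-236956 + 1/303) = √(-71797667/303) = I*√21754693101/303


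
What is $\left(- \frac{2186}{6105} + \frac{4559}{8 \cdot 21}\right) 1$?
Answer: $\frac{9155149}{341880} \approx 26.779$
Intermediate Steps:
$\left(- \frac{2186}{6105} + \frac{4559}{8 \cdot 21}\right) 1 = \left(\left(-2186\right) \frac{1}{6105} + \frac{4559}{168}\right) 1 = \left(- \frac{2186}{6105} + 4559 \cdot \frac{1}{168}\right) 1 = \left(- \frac{2186}{6105} + \frac{4559}{168}\right) 1 = \frac{9155149}{341880} \cdot 1 = \frac{9155149}{341880}$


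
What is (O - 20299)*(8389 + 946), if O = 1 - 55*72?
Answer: -226448430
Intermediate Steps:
O = -3959 (O = 1 - 3960 = -3959)
(O - 20299)*(8389 + 946) = (-3959 - 20299)*(8389 + 946) = -24258*9335 = -226448430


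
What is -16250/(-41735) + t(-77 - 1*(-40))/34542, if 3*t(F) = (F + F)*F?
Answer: 179819293/432483111 ≈ 0.41578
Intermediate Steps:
t(F) = 2*F²/3 (t(F) = ((F + F)*F)/3 = ((2*F)*F)/3 = (2*F²)/3 = 2*F²/3)
-16250/(-41735) + t(-77 - 1*(-40))/34542 = -16250/(-41735) + (2*(-77 - 1*(-40))²/3)/34542 = -16250*(-1/41735) + (2*(-77 + 40)²/3)*(1/34542) = 3250/8347 + ((⅔)*(-37)²)*(1/34542) = 3250/8347 + ((⅔)*1369)*(1/34542) = 3250/8347 + (2738/3)*(1/34542) = 3250/8347 + 1369/51813 = 179819293/432483111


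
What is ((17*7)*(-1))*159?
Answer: -18921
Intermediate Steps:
((17*7)*(-1))*159 = (119*(-1))*159 = -119*159 = -18921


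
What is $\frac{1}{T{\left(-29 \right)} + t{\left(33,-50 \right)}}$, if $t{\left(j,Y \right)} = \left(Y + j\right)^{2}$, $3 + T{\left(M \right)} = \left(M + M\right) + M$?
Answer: $\frac{1}{199} \approx 0.0050251$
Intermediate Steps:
$T{\left(M \right)} = -3 + 3 M$ ($T{\left(M \right)} = -3 + \left(\left(M + M\right) + M\right) = -3 + \left(2 M + M\right) = -3 + 3 M$)
$\frac{1}{T{\left(-29 \right)} + t{\left(33,-50 \right)}} = \frac{1}{\left(-3 + 3 \left(-29\right)\right) + \left(-50 + 33\right)^{2}} = \frac{1}{\left(-3 - 87\right) + \left(-17\right)^{2}} = \frac{1}{-90 + 289} = \frac{1}{199}$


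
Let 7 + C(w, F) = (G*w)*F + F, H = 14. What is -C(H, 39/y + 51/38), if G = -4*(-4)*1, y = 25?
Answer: -24547/38 ≈ -645.97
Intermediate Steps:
G = 16 (G = 16*1 = 16)
C(w, F) = -7 + F + 16*F*w (C(w, F) = -7 + ((16*w)*F + F) = -7 + (16*F*w + F) = -7 + (F + 16*F*w) = -7 + F + 16*F*w)
-C(H, 39/y + 51/38) = -(-7 + (39/25 + 51/38) + 16*(39/25 + 51/38)*14) = -(-7 + 2757/950 + 16*(2757/950)*14) = -(-7 + 2757/950 + 308784/475) = -1*24547/38 = -24547/38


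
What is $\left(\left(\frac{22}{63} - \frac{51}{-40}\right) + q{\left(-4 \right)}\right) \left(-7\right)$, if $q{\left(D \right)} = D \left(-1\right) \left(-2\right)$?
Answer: $\frac{16067}{360} \approx 44.631$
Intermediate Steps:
$q{\left(D \right)} = 2 D$ ($q{\left(D \right)} = - D \left(-2\right) = 2 D$)
$\left(\left(\frac{22}{63} - \frac{51}{-40}\right) + q{\left(-4 \right)}\right) \left(-7\right) = \left(\left(\frac{22}{63} - \frac{51}{-40}\right) + 2 \left(-4\right)\right) \left(-7\right) = \left(\left(22 \cdot \frac{1}{63} - - \frac{51}{40}\right) - 8\right) \left(-7\right) = \left(\left(\frac{22}{63} + \frac{51}{40}\right) - 8\right) \left(-7\right) = \left(\frac{4093}{2520} - 8\right) \left(-7\right) = \left(- \frac{16067}{2520}\right) \left(-7\right) = \frac{16067}{360}$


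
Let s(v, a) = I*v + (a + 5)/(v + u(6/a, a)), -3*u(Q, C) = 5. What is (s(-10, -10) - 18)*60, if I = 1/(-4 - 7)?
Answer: -76980/77 ≈ -999.74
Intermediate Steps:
u(Q, C) = -5/3 (u(Q, C) = -⅓*5 = -5/3)
I = -1/11 (I = 1/(-11) = -1/11 ≈ -0.090909)
s(v, a) = -v/11 + (5 + a)/(-5/3 + v) (s(v, a) = -v/11 + (a + 5)/(v - 5/3) = -v/11 + (5 + a)/(-5/3 + v))
(s(-10, -10) - 18)*60 = ((165 - 3*(-10)² + 5*(-10) + 33*(-10))/(11*(-5 + 3*(-10))) - 18)*60 = ((165 - 3*100 - 50 - 330)/(11*(-5 - 30)) - 18)*60 = ((1/11)*(165 - 300 - 50 - 330)/(-35) - 18)*60 = ((1/11)*(-1/35)*(-515) - 18)*60 = (103/77 - 18)*60 = -1283/77*60 = -76980/77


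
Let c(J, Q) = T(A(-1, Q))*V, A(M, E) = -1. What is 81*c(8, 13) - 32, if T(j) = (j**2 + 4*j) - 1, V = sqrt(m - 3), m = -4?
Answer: -32 - 324*I*sqrt(7) ≈ -32.0 - 857.22*I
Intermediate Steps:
V = I*sqrt(7) (V = sqrt(-4 - 3) = sqrt(-7) = I*sqrt(7) ≈ 2.6458*I)
T(j) = -1 + j**2 + 4*j
c(J, Q) = -4*I*sqrt(7) (c(J, Q) = (-1 + (-1)**2 + 4*(-1))*(I*sqrt(7)) = (-1 + 1 - 4)*(I*sqrt(7)) = -4*I*sqrt(7))
81*c(8, 13) - 32 = 81*(-4*I*sqrt(7)) - 32 = -324*I*sqrt(7) - 32 = -32 - 324*I*sqrt(7)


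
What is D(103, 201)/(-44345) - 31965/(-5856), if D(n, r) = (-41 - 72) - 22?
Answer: 94551899/17312288 ≈ 5.4615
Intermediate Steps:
D(n, r) = -135 (D(n, r) = -113 - 22 = -135)
D(103, 201)/(-44345) - 31965/(-5856) = -135/(-44345) - 31965/(-5856) = -135*(-1/44345) - 31965*(-1/5856) = 27/8869 + 10655/1952 = 94551899/17312288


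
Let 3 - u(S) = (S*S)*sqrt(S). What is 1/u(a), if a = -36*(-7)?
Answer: 1/(3 - 381024*sqrt(7)) ≈ -9.9197e-7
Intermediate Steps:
a = 252
u(S) = 3 - S**(5/2) (u(S) = 3 - S*S*sqrt(S) = 3 - S**2*sqrt(S) = 3 - S**(5/2))
1/u(a) = 1/(3 - 252**(5/2)) = 1/(3 - 381024*sqrt(7))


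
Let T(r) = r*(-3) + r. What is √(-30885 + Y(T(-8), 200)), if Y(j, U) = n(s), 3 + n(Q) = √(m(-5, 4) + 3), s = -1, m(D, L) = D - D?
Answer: √(-30888 + √3) ≈ 175.74*I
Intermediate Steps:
m(D, L) = 0
T(r) = -2*r (T(r) = -3*r + r = -2*r)
n(Q) = -3 + √3 (n(Q) = -3 + √(0 + 3) = -3 + √3)
Y(j, U) = -3 + √3
√(-30885 + Y(T(-8), 200)) = √(-30885 + (-3 + √3)) = √(-30888 + √3)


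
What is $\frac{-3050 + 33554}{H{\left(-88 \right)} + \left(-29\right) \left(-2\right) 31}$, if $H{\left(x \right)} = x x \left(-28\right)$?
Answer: $- \frac{5084}{35839} \approx -0.14186$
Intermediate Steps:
$H{\left(x \right)} = - 28 x^{2}$ ($H{\left(x \right)} = x^{2} \left(-28\right) = - 28 x^{2}$)
$\frac{-3050 + 33554}{H{\left(-88 \right)} + \left(-29\right) \left(-2\right) 31} = \frac{-3050 + 33554}{- 28 \left(-88\right)^{2} + \left(-29\right) \left(-2\right) 31} = \frac{30504}{\left(-28\right) 7744 + 58 \cdot 31} = \frac{30504}{-216832 + 1798} = \frac{30504}{-215034} = 30504 \left(- \frac{1}{215034}\right) = - \frac{5084}{35839}$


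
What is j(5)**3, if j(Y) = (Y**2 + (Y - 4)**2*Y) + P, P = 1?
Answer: 29791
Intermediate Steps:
j(Y) = 1 + Y**2 + Y*(-4 + Y)**2 (j(Y) = (Y**2 + (Y - 4)**2*Y) + 1 = (Y**2 + (-4 + Y)**2*Y) + 1 = (Y**2 + Y*(-4 + Y)**2) + 1 = 1 + Y**2 + Y*(-4 + Y)**2)
j(5)**3 = (1 + 5**2 + 5*(-4 + 5)**2)**3 = (1 + 25 + 5*1**2)**3 = (1 + 25 + 5*1)**3 = (1 + 25 + 5)**3 = 31**3 = 29791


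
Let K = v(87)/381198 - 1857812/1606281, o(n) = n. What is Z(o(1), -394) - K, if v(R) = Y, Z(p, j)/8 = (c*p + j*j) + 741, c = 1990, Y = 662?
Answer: 128966715543611387/102051850773 ≈ 1.2637e+6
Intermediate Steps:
Z(p, j) = 5928 + 8*j**2 + 15920*p (Z(p, j) = 8*((1990*p + j*j) + 741) = 8*((1990*p + j**2) + 741) = 8*((j**2 + 1990*p) + 741) = 8*(741 + j**2 + 1990*p) = 5928 + 8*j**2 + 15920*p)
v(R) = 662
K = -117855143459/102051850773 (K = 662/381198 - 1857812/1606281 = 662*(1/381198) - 1857812*1/1606281 = 331/190599 - 1857812/1606281 = -117855143459/102051850773 ≈ -1.1549)
Z(o(1), -394) - K = (5928 + 8*(-394)**2 + 15920*1) - 1*(-117855143459/102051850773) = (5928 + 8*155236 + 15920) + 117855143459/102051850773 = (5928 + 1241888 + 15920) + 117855143459/102051850773 = 1263736 + 117855143459/102051850773 = 128966715543611387/102051850773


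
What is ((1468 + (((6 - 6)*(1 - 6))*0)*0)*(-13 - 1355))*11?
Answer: -22090464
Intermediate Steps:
((1468 + (((6 - 6)*(1 - 6))*0)*0)*(-13 - 1355))*11 = ((1468 + ((0*(-5))*0)*0)*(-1368))*11 = ((1468 + (0*0)*0)*(-1368))*11 = ((1468 + 0*0)*(-1368))*11 = ((1468 + 0)*(-1368))*11 = (1468*(-1368))*11 = -2008224*11 = -22090464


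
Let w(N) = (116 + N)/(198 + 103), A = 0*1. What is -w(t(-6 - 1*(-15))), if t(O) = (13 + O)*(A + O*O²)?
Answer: -16154/301 ≈ -53.668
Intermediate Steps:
A = 0
t(O) = O³*(13 + O) (t(O) = (13 + O)*(0 + O*O²) = (13 + O)*(0 + O³) = (13 + O)*O³ = O³*(13 + O))
w(N) = 116/301 + N/301 (w(N) = (116 + N)/301 = (116 + N)*(1/301) = 116/301 + N/301)
-w(t(-6 - 1*(-15))) = -(116/301 + ((-6 - 1*(-15))³*(13 + (-6 - 1*(-15))))/301) = -(116/301 + ((-6 + 15)³*(13 + (-6 + 15)))/301) = -(116/301 + (9³*(13 + 9))/301) = -(116/301 + (729*22)/301) = -(116/301 + (1/301)*16038) = -(116/301 + 16038/301) = -1*16154/301 = -16154/301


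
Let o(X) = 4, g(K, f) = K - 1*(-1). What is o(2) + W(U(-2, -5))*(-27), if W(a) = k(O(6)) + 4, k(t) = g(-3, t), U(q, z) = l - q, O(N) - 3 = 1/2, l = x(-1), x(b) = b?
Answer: -50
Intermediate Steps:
l = -1
O(N) = 7/2 (O(N) = 3 + 1/2 = 3 + ½ = 7/2)
U(q, z) = -1 - q
g(K, f) = 1 + K (g(K, f) = K + 1 = 1 + K)
k(t) = -2 (k(t) = 1 - 3 = -2)
W(a) = 2 (W(a) = -2 + 4 = 2)
o(2) + W(U(-2, -5))*(-27) = 4 + 2*(-27) = 4 - 54 = -50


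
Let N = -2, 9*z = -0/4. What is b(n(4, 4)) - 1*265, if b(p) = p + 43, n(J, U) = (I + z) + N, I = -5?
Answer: -229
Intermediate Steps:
z = 0 (z = (-0/4)/9 = (-1*0)/9 = (1/9)*0 = 0)
n(J, U) = -7 (n(J, U) = (-5 + 0) - 2 = -5 - 2 = -7)
b(p) = 43 + p
b(n(4, 4)) - 1*265 = (43 - 7) - 1*265 = 36 - 265 = -229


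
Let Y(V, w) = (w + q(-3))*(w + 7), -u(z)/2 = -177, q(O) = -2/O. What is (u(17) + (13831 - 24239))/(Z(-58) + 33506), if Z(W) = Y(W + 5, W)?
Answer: -5027/18215 ≈ -0.27598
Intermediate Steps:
u(z) = 354 (u(z) = -2*(-177) = 354)
Y(V, w) = (7 + w)*(⅔ + w) (Y(V, w) = (w - 2/(-3))*(w + 7) = (w - 2*(-⅓))*(7 + w) = (w + ⅔)*(7 + w) = (⅔ + w)*(7 + w) = (7 + w)*(⅔ + w))
Z(W) = 14/3 + W² + 23*W/3
(u(17) + (13831 - 24239))/(Z(-58) + 33506) = (354 + (13831 - 24239))/((14/3 + (-58)² + (23/3)*(-58)) + 33506) = (354 - 10408)/((14/3 + 3364 - 1334/3) + 33506) = -10054/(2924 + 33506) = -10054/36430 = -10054*1/36430 = -5027/18215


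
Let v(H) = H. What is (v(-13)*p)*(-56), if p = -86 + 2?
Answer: -61152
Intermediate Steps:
p = -84
(v(-13)*p)*(-56) = -13*(-84)*(-56) = 1092*(-56) = -61152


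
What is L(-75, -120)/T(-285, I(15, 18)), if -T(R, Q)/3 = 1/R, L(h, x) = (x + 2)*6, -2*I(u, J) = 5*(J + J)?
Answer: -67260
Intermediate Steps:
I(u, J) = -5*J (I(u, J) = -5*(J + J)/2 = -5*2*J/2 = -5*J)
L(h, x) = 12 + 6*x (L(h, x) = (2 + x)*6 = 12 + 6*x)
T(R, Q) = -3/R
L(-75, -120)/T(-285, I(15, 18)) = (12 + 6*(-120))/((-3/(-285))) = (12 - 720)/((-3*(-1/285))) = -708/1/95 = -708*95 = -67260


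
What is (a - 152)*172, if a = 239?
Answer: 14964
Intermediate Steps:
(a - 152)*172 = (239 - 152)*172 = 87*172 = 14964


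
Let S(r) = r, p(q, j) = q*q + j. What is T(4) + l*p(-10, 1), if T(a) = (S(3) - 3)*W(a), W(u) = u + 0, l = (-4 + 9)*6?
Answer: 3030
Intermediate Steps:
p(q, j) = j + q**2 (p(q, j) = q**2 + j = j + q**2)
l = 30 (l = 5*6 = 30)
W(u) = u
T(a) = 0 (T(a) = (3 - 3)*a = 0*a = 0)
T(4) + l*p(-10, 1) = 0 + 30*(1 + (-10)**2) = 0 + 30*(1 + 100) = 0 + 30*101 = 0 + 3030 = 3030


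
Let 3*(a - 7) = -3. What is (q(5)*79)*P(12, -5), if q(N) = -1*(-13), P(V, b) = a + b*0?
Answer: 6162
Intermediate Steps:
a = 6 (a = 7 + (⅓)*(-3) = 7 - 1 = 6)
P(V, b) = 6 (P(V, b) = 6 + b*0 = 6 + 0 = 6)
q(N) = 13
(q(5)*79)*P(12, -5) = (13*79)*6 = 1027*6 = 6162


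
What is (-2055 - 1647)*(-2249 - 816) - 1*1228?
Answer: 11345402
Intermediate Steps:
(-2055 - 1647)*(-2249 - 816) - 1*1228 = -3702*(-3065) - 1228 = 11346630 - 1228 = 11345402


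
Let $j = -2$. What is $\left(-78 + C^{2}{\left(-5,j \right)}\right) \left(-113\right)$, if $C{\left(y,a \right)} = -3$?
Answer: $7797$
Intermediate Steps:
$\left(-78 + C^{2}{\left(-5,j \right)}\right) \left(-113\right) = \left(-78 + \left(-3\right)^{2}\right) \left(-113\right) = \left(-78 + 9\right) \left(-113\right) = \left(-69\right) \left(-113\right) = 7797$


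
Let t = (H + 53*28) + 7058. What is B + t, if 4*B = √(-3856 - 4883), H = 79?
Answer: 8621 + 3*I*√971/4 ≈ 8621.0 + 23.371*I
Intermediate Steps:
B = 3*I*√971/4 (B = √(-3856 - 4883)/4 = √(-8739)/4 = (3*I*√971)/4 = 3*I*√971/4 ≈ 23.371*I)
t = 8621 (t = (79 + 53*28) + 7058 = (79 + 1484) + 7058 = 1563 + 7058 = 8621)
B + t = 3*I*√971/4 + 8621 = 8621 + 3*I*√971/4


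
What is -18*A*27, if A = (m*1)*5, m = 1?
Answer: -2430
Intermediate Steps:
A = 5 (A = (1*1)*5 = 1*5 = 5)
-18*A*27 = -18*5*27 = -90*27 = -2430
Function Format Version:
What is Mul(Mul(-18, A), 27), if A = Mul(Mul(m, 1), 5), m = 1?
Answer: -2430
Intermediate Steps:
A = 5 (A = Mul(Mul(1, 1), 5) = Mul(1, 5) = 5)
Mul(Mul(-18, A), 27) = Mul(Mul(-18, 5), 27) = Mul(-90, 27) = -2430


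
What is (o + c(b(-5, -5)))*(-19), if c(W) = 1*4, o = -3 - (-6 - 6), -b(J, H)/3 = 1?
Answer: -247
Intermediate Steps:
b(J, H) = -3 (b(J, H) = -3*1 = -3)
o = 9 (o = -3 - 1*(-12) = -3 + 12 = 9)
c(W) = 4
(o + c(b(-5, -5)))*(-19) = (9 + 4)*(-19) = 13*(-19) = -247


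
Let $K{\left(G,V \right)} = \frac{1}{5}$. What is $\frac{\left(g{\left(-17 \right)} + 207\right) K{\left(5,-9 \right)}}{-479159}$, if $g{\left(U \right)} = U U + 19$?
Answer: $- \frac{103}{479159} \approx -0.00021496$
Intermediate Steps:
$g{\left(U \right)} = 19 + U^{2}$ ($g{\left(U \right)} = U^{2} + 19 = 19 + U^{2}$)
$K{\left(G,V \right)} = \frac{1}{5}$
$\frac{\left(g{\left(-17 \right)} + 207\right) K{\left(5,-9 \right)}}{-479159} = \frac{\left(\left(19 + \left(-17\right)^{2}\right) + 207\right) \frac{1}{5}}{-479159} = \left(\left(19 + 289\right) + 207\right) \frac{1}{5} \left(- \frac{1}{479159}\right) = \left(308 + 207\right) \frac{1}{5} \left(- \frac{1}{479159}\right) = 515 \cdot \frac{1}{5} \left(- \frac{1}{479159}\right) = 103 \left(- \frac{1}{479159}\right) = - \frac{103}{479159}$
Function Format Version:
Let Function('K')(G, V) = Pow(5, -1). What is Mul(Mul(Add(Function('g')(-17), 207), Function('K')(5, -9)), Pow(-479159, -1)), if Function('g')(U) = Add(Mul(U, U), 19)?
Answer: Rational(-103, 479159) ≈ -0.00021496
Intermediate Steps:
Function('g')(U) = Add(19, Pow(U, 2)) (Function('g')(U) = Add(Pow(U, 2), 19) = Add(19, Pow(U, 2)))
Function('K')(G, V) = Rational(1, 5)
Mul(Mul(Add(Function('g')(-17), 207), Function('K')(5, -9)), Pow(-479159, -1)) = Mul(Mul(Add(Add(19, Pow(-17, 2)), 207), Rational(1, 5)), Pow(-479159, -1)) = Mul(Mul(Add(Add(19, 289), 207), Rational(1, 5)), Rational(-1, 479159)) = Mul(Mul(Add(308, 207), Rational(1, 5)), Rational(-1, 479159)) = Mul(Mul(515, Rational(1, 5)), Rational(-1, 479159)) = Mul(103, Rational(-1, 479159)) = Rational(-103, 479159)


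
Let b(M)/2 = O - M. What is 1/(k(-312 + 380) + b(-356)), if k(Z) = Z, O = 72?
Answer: 1/924 ≈ 0.0010823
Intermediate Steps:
b(M) = 144 - 2*M (b(M) = 2*(72 - M) = 144 - 2*M)
1/(k(-312 + 380) + b(-356)) = 1/((-312 + 380) + (144 - 2*(-356))) = 1/(68 + (144 + 712)) = 1/(68 + 856) = 1/924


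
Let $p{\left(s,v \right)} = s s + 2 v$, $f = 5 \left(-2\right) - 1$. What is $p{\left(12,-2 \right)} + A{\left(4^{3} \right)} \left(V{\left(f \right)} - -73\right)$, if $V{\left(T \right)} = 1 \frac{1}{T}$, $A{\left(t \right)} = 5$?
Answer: $\frac{5550}{11} \approx 504.55$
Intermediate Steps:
$f = -11$ ($f = -10 - 1 = -11$)
$p{\left(s,v \right)} = s^{2} + 2 v$
$V{\left(T \right)} = \frac{1}{T}$
$p{\left(12,-2 \right)} + A{\left(4^{3} \right)} \left(V{\left(f \right)} - -73\right) = \left(12^{2} + 2 \left(-2\right)\right) + 5 \left(\frac{1}{-11} - -73\right) = \left(144 - 4\right) + 5 \left(- \frac{1}{11} + 73\right) = 140 + 5 \cdot \frac{802}{11} = 140 + \frac{4010}{11} = \frac{5550}{11}$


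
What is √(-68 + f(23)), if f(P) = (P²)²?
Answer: √279773 ≈ 528.94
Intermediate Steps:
f(P) = P⁴
√(-68 + f(23)) = √(-68 + 23⁴) = √(-68 + 279841) = √279773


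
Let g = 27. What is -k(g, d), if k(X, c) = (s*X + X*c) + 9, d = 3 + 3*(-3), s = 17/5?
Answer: 306/5 ≈ 61.200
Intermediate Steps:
s = 17/5 (s = 17*(⅕) = 17/5 ≈ 3.4000)
d = -6 (d = 3 - 9 = -6)
k(X, c) = 9 + 17*X/5 + X*c (k(X, c) = (17*X/5 + X*c) + 9 = 9 + 17*X/5 + X*c)
-k(g, d) = -(9 + (17/5)*27 + 27*(-6)) = -(9 + 459/5 - 162) = -1*(-306/5) = 306/5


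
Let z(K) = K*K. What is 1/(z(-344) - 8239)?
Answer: 1/110097 ≈ 9.0829e-6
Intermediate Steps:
z(K) = K²
1/(z(-344) - 8239) = 1/((-344)² - 8239) = 1/(118336 - 8239) = 1/110097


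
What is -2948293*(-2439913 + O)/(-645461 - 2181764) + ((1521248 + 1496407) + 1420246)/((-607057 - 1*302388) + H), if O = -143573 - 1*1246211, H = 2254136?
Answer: -15182986125740708986/3801744012475 ≈ -3.9937e+6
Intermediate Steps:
O = -1389784 (O = -143573 - 1246211 = -1389784)
-2948293*(-2439913 + O)/(-645461 - 2181764) + ((1521248 + 1496407) + 1420246)/((-607057 - 1*302388) + H) = -2948293*(-2439913 - 1389784)/(-645461 - 2181764) + ((1521248 + 1496407) + 1420246)/((-607057 - 1*302388) + 2254136) = -2948293/((-2827225/(-3829697))) + (3017655 + 1420246)/((-607057 - 302388) + 2254136) = -2948293/((-2827225*(-1/3829697))) + 4437901/(-909445 + 2254136) = -2948293/2827225/3829697 + 4437901/1344691 = -2948293*3829697/2827225 + 4437901*(1/1344691) = -11291068857221/2827225 + 4437901/1344691 = -15182986125740708986/3801744012475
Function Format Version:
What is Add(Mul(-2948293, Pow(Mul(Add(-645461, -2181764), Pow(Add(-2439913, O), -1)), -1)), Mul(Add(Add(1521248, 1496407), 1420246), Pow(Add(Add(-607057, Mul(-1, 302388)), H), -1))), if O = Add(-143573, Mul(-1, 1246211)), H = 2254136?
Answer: Rational(-15182986125740708986, 3801744012475) ≈ -3.9937e+6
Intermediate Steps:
O = -1389784 (O = Add(-143573, -1246211) = -1389784)
Add(Mul(-2948293, Pow(Mul(Add(-645461, -2181764), Pow(Add(-2439913, O), -1)), -1)), Mul(Add(Add(1521248, 1496407), 1420246), Pow(Add(Add(-607057, Mul(-1, 302388)), H), -1))) = Add(Mul(-2948293, Pow(Mul(Add(-645461, -2181764), Pow(Add(-2439913, -1389784), -1)), -1)), Mul(Add(Add(1521248, 1496407), 1420246), Pow(Add(Add(-607057, Mul(-1, 302388)), 2254136), -1))) = Add(Mul(-2948293, Pow(Mul(-2827225, Pow(-3829697, -1)), -1)), Mul(Add(3017655, 1420246), Pow(Add(Add(-607057, -302388), 2254136), -1))) = Add(Mul(-2948293, Pow(Mul(-2827225, Rational(-1, 3829697)), -1)), Mul(4437901, Pow(Add(-909445, 2254136), -1))) = Add(Mul(-2948293, Pow(Rational(2827225, 3829697), -1)), Mul(4437901, Pow(1344691, -1))) = Add(Mul(-2948293, Rational(3829697, 2827225)), Mul(4437901, Rational(1, 1344691))) = Add(Rational(-11291068857221, 2827225), Rational(4437901, 1344691)) = Rational(-15182986125740708986, 3801744012475)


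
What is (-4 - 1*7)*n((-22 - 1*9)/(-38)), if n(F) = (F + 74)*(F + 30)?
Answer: -36620683/1444 ≈ -25361.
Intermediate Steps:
n(F) = (30 + F)*(74 + F) (n(F) = (74 + F)*(30 + F) = (30 + F)*(74 + F))
(-4 - 1*7)*n((-22 - 1*9)/(-38)) = (-4 - 1*7)*(2220 + ((-22 - 1*9)/(-38))² + 104*((-22 - 1*9)/(-38))) = (-4 - 7)*(2220 + ((-22 - 9)*(-1/38))² + 104*((-22 - 9)*(-1/38))) = -11*(2220 + (-31*(-1/38))² + 104*(-31*(-1/38))) = -11*(2220 + (31/38)² + 104*(31/38)) = -11*(2220 + 961/1444 + 1612/19) = -11*3329153/1444 = -36620683/1444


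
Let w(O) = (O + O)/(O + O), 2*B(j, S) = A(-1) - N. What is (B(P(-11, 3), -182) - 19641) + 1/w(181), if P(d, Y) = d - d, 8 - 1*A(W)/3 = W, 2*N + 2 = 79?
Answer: -78583/4 ≈ -19646.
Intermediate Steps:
N = 77/2 (N = -1 + (½)*79 = -1 + 79/2 = 77/2 ≈ 38.500)
A(W) = 24 - 3*W
P(d, Y) = 0
B(j, S) = -23/4 (B(j, S) = ((24 - 3*(-1)) - 1*77/2)/2 = ((24 + 3) - 77/2)/2 = (27 - 77/2)/2 = (½)*(-23/2) = -23/4)
w(O) = 1 (w(O) = (2*O)/((2*O)) = (2*O)*(1/(2*O)) = 1)
(B(P(-11, 3), -182) - 19641) + 1/w(181) = (-23/4 - 19641) + 1/1 = -78587/4 + 1 = -78583/4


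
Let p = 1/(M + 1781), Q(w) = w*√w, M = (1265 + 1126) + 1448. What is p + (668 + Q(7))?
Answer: 3754161/5620 + 7*√7 ≈ 686.52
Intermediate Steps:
M = 3839 (M = 2391 + 1448 = 3839)
Q(w) = w^(3/2)
p = 1/5620 (p = 1/(3839 + 1781) = 1/5620 ≈ 0.00017794)
p + (668 + Q(7)) = 1/5620 + (668 + 7^(3/2)) = 1/5620 + (668 + 7*√7) = 3754161/5620 + 7*√7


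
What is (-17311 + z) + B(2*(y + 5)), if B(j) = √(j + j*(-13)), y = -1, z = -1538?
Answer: -18849 + 4*I*√6 ≈ -18849.0 + 9.798*I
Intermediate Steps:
B(j) = 2*√3*√(-j) (B(j) = √(j - 13*j) = √(-12*j) = 2*√3*√(-j))
(-17311 + z) + B(2*(y + 5)) = (-17311 - 1538) + 2*√3*√(-2*(-1 + 5)) = -18849 + 2*√3*√(-2*4) = -18849 + 2*√3*√(-1*8) = -18849 + 2*√3*√(-8) = -18849 + 2*√3*(2*I*√2) = -18849 + 4*I*√6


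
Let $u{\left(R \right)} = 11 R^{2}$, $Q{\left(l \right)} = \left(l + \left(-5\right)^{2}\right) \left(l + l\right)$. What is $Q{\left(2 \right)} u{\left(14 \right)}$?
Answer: $232848$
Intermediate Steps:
$Q{\left(l \right)} = 2 l \left(25 + l\right)$ ($Q{\left(l \right)} = \left(l + 25\right) 2 l = \left(25 + l\right) 2 l = 2 l \left(25 + l\right)$)
$Q{\left(2 \right)} u{\left(14 \right)} = 2 \cdot 2 \left(25 + 2\right) 11 \cdot 14^{2} = 2 \cdot 2 \cdot 27 \cdot 11 \cdot 196 = 108 \cdot 2156 = 232848$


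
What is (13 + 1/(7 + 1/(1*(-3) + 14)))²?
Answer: 1050625/6084 ≈ 172.69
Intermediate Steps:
(13 + 1/(7 + 1/(1*(-3) + 14)))² = (13 + 1/(7 + 1/(-3 + 14)))² = (13 + 1/(7 + 1/11))² = (13 + 1/(78/11))² = (13 + 11/78)² = (1025/78)² = 1050625/6084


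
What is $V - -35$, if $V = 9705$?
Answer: $9740$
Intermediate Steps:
$V - -35 = 9705 - -35 = 9705 + 35 = 9740$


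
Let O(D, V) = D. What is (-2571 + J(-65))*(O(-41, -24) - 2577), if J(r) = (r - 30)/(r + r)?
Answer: 87476543/13 ≈ 6.7290e+6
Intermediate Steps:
J(r) = (-30 + r)/(2*r) (J(r) = (-30 + r)/((2*r)) = (-30 + r)*(1/(2*r)) = (-30 + r)/(2*r))
(-2571 + J(-65))*(O(-41, -24) - 2577) = (-2571 + (½)*(-30 - 65)/(-65))*(-41 - 2577) = (-2571 + (½)*(-1/65)*(-95))*(-2618) = (-2571 + 19/26)*(-2618) = -66827/26*(-2618) = 87476543/13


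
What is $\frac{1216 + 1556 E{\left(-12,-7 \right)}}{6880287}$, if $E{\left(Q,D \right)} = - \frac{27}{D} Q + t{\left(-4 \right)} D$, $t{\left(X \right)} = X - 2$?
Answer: $- \frac{38168}{48162009} \approx -0.00079249$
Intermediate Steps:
$t{\left(X \right)} = -2 + X$ ($t{\left(X \right)} = X - 2 = -2 + X$)
$E{\left(Q,D \right)} = - 6 D - \frac{27 Q}{D}$ ($E{\left(Q,D \right)} = - \frac{27}{D} Q + \left(-2 - 4\right) D = - \frac{27 Q}{D} - 6 D = - 6 D - \frac{27 Q}{D}$)
$\frac{1216 + 1556 E{\left(-12,-7 \right)}}{6880287} = \frac{1216 + 1556 \left(\left(-6\right) \left(-7\right) - - \frac{324}{-7}\right)}{6880287} = \left(1216 + 1556 \left(42 - \left(-324\right) \left(- \frac{1}{7}\right)\right)\right) \frac{1}{6880287} = \left(1216 + 1556 \left(42 - \frac{324}{7}\right)\right) \frac{1}{6880287} = \left(1216 + 1556 \left(- \frac{30}{7}\right)\right) \frac{1}{6880287} = \left(1216 - \frac{46680}{7}\right) \frac{1}{6880287} = \left(- \frac{38168}{7}\right) \frac{1}{6880287} = - \frac{38168}{48162009}$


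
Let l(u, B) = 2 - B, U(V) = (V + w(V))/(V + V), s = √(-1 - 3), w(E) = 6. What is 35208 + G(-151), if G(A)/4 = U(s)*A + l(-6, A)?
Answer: 35518 + 906*I ≈ 35518.0 + 906.0*I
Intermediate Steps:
s = 2*I (s = √(-4) = 2*I ≈ 2.0*I)
U(V) = (6 + V)/(2*V) (U(V) = (V + 6)/(V + V) = (6 + V)/((2*V)) = (6 + V)*(1/(2*V)) = (6 + V)/(2*V))
G(A) = 8 - 4*A - I*A*(6 + 2*I) (G(A) = 4*(((6 + 2*I)/(2*((2*I))))*A + (2 - A)) = 4*(((-I/2)*(6 + 2*I)/2)*A + (2 - A)) = 4*((-I*(6 + 2*I)/4)*A + (2 - A)) = 4*(-I*A*(6 + 2*I)/4 + (2 - A)) = 4*(2 - A - I*A*(6 + 2*I)/4) = 8 - 4*A - I*A*(6 + 2*I))
35208 + G(-151) = 35208 + (8 - 151*(-2 - 6*I)) = 35208 + (8 + (302 + 906*I)) = 35208 + (310 + 906*I) = 35518 + 906*I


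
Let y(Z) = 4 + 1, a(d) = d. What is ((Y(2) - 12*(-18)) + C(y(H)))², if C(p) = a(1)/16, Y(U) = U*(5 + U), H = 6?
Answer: 13549761/256 ≈ 52929.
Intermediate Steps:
y(Z) = 5
C(p) = 1/16
((Y(2) - 12*(-18)) + C(y(H)))² = ((2*(5 + 2) - 12*(-18)) + 1/16)² = ((2*7 + 216) + 1/16)² = ((14 + 216) + 1/16)² = (230 + 1/16)² = (3681/16)² = 13549761/256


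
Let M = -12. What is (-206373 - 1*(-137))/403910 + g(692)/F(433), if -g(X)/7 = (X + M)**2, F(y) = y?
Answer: -653732594094/87446515 ≈ -7475.8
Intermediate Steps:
g(X) = -7*(-12 + X)**2 (g(X) = -7*(X - 12)**2 = -7*(-12 + X)**2)
(-206373 - 1*(-137))/403910 + g(692)/F(433) = (-206373 - 1*(-137))/403910 - 7*(-12 + 692)**2/433 = (-206373 + 137)*(1/403910) - 7*680**2*(1/433) = -206236*1/403910 - 7*462400*(1/433) = -103118/201955 - 3236800*1/433 = -103118/201955 - 3236800/433 = -653732594094/87446515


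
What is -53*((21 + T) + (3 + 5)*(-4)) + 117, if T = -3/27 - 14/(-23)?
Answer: 139441/207 ≈ 673.63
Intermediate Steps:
T = 103/207 (T = -3*1/27 - 14*(-1/23) = -1/9 + 14/23 = 103/207 ≈ 0.49758)
-53*((21 + T) + (3 + 5)*(-4)) + 117 = -53*((21 + 103/207) + (3 + 5)*(-4)) + 117 = -53*(4450/207 + 8*(-4)) + 117 = -53*(4450/207 - 32) + 117 = -53*(-2174/207) + 117 = 115222/207 + 117 = 139441/207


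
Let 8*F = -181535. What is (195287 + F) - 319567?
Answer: -1175775/8 ≈ -1.4697e+5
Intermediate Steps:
F = -181535/8 (F = (1/8)*(-181535) = -181535/8 ≈ -22692.)
(195287 + F) - 319567 = (195287 - 181535/8) - 319567 = 1380761/8 - 319567 = -1175775/8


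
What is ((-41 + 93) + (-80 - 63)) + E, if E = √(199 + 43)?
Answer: -91 + 11*√2 ≈ -75.444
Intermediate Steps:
E = 11*√2 (E = √242 = 11*√2 ≈ 15.556)
((-41 + 93) + (-80 - 63)) + E = ((-41 + 93) + (-80 - 63)) + 11*√2 = (52 - 143) + 11*√2 = -91 + 11*√2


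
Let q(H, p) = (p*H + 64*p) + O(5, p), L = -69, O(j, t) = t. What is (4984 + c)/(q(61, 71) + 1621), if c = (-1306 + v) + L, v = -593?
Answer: 3016/10567 ≈ 0.28542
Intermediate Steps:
q(H, p) = 65*p + H*p (q(H, p) = (p*H + 64*p) + p = (H*p + 64*p) + p = (64*p + H*p) + p = 65*p + H*p)
c = -1968 (c = (-1306 - 593) - 69 = -1899 - 69 = -1968)
(4984 + c)/(q(61, 71) + 1621) = (4984 - 1968)/(71*(65 + 61) + 1621) = 3016/(71*126 + 1621) = 3016/(8946 + 1621) = 3016/10567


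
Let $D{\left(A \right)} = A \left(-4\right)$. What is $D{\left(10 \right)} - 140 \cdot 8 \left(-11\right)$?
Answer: $12280$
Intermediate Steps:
$D{\left(A \right)} = - 4 A$
$D{\left(10 \right)} - 140 \cdot 8 \left(-11\right) = \left(-4\right) 10 - 140 \cdot 8 \left(-11\right) = -40 - -12320 = -40 + 12320 = 12280$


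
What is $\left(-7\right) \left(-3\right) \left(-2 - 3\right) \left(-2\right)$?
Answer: $210$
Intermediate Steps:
$\left(-7\right) \left(-3\right) \left(-2 - 3\right) \left(-2\right) = 21 \left(\left(-5\right) \left(-2\right)\right) = 21 \cdot 10 = 210$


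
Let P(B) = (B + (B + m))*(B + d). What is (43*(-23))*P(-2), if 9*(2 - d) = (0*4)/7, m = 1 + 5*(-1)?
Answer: 0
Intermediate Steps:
m = -4 (m = 1 - 5 = -4)
d = 2 (d = 2 - 0*4/(9*7) = 2 - 0/7 = 2 - ⅑*0 = 2 + 0 = 2)
P(B) = (-4 + 2*B)*(2 + B) (P(B) = (B + (B - 4))*(B + 2) = (B + (-4 + B))*(2 + B) = (-4 + 2*B)*(2 + B))
(43*(-23))*P(-2) = (43*(-23))*(-8 + 2*(-2)²) = -989*(-8 + 2*4) = -989*(-8 + 8) = -989*0 = 0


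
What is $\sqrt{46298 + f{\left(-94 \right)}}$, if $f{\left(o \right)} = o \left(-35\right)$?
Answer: $14 \sqrt{253} \approx 222.68$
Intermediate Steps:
$f{\left(o \right)} = - 35 o$
$\sqrt{46298 + f{\left(-94 \right)}} = \sqrt{46298 - -3290} = \sqrt{46298 + 3290} = \sqrt{49588} = 14 \sqrt{253}$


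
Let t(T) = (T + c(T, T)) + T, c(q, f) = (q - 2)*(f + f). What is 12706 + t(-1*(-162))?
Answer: 64870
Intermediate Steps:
c(q, f) = 2*f*(-2 + q) (c(q, f) = (-2 + q)*(2*f) = 2*f*(-2 + q))
t(T) = 2*T + 2*T*(-2 + T) (t(T) = (T + 2*T*(-2 + T)) + T = 2*T + 2*T*(-2 + T))
12706 + t(-1*(-162)) = 12706 + 2*(-1*(-162))*(-1 - 1*(-162)) = 12706 + 2*162*(-1 + 162) = 12706 + 2*162*161 = 12706 + 52164 = 64870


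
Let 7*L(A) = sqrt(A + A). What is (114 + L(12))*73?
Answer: 8322 + 146*sqrt(6)/7 ≈ 8373.1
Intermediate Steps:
L(A) = sqrt(2)*sqrt(A)/7 (L(A) = sqrt(A + A)/7 = sqrt(2*A)/7 = (sqrt(2)*sqrt(A))/7 = sqrt(2)*sqrt(A)/7)
(114 + L(12))*73 = (114 + sqrt(2)*sqrt(12)/7)*73 = (114 + sqrt(2)*(2*sqrt(3))/7)*73 = (114 + 2*sqrt(6)/7)*73 = 8322 + 146*sqrt(6)/7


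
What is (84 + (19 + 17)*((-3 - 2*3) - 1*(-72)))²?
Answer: 5531904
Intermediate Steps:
(84 + (19 + 17)*((-3 - 2*3) - 1*(-72)))² = (84 + 36*((-3 - 6) + 72))² = (84 + 36*(-9 + 72))² = (84 + 36*63)² = (84 + 2268)² = 2352² = 5531904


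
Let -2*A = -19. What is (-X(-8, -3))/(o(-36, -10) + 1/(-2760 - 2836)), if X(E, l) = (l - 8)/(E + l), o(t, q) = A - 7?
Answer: -5596/13989 ≈ -0.40003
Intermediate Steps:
A = 19/2 (A = -1/2*(-19) = 19/2 ≈ 9.5000)
o(t, q) = 5/2 (o(t, q) = 19/2 - 7 = 5/2)
X(E, l) = (-8 + l)/(E + l)
(-X(-8, -3))/(o(-36, -10) + 1/(-2760 - 2836)) = (-(-8 - 3)/(-8 - 3))/(5/2 + 1/(-2760 - 2836)) = (-(-11)/(-11))/(5/2 + 1/(-5596)) = (-(-1)*(-11)/11)/(5/2 - 1/5596) = (-1*1)/(13989/5596) = (5596/13989)*(-1) = -5596/13989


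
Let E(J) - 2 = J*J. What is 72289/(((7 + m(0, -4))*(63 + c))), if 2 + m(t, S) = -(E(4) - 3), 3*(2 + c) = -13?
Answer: -216867/1700 ≈ -127.57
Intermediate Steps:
c = -19/3 (c = -2 + (⅓)*(-13) = -2 - 13/3 = -19/3 ≈ -6.3333)
E(J) = 2 + J² (E(J) = 2 + J*J = 2 + J²)
m(t, S) = -17 (m(t, S) = -2 - ((2 + 4²) - 3) = -2 - ((2 + 16) - 3) = -2 - (18 - 3) = -2 - 1*15 = -2 - 15 = -17)
72289/(((7 + m(0, -4))*(63 + c))) = 72289/(((7 - 17)*(63 - 19/3))) = 72289/((-10*170/3)) = 72289/(-1700/3) = 72289*(-3/1700) = -216867/1700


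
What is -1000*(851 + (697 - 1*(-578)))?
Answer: -2126000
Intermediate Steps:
-1000*(851 + (697 - 1*(-578))) = -1000*(851 + (697 + 578)) = -1000*(851 + 1275) = -1000*2126 = -2126000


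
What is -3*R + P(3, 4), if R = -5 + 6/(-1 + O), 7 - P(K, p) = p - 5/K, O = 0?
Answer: 113/3 ≈ 37.667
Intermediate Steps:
P(K, p) = 7 - p + 5/K (P(K, p) = 7 - (p - 5/K) = 7 + (-p + 5/K) = 7 - p + 5/K)
R = -11 (R = -5 + 6/(-1 + 0) = -5 + 6/(-1) = -5 - 1*6 = -5 - 6 = -11)
-3*R + P(3, 4) = -3*(-11) + (7 - 1*4 + 5/3) = 33 + (7 - 4 + 5*(⅓)) = 33 + (7 - 4 + 5/3) = 33 + 14/3 = 113/3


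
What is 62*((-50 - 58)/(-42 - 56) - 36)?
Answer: -106020/49 ≈ -2163.7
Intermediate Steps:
62*((-50 - 58)/(-42 - 56) - 36) = 62*(-108/(-98) - 36) = 62*(-108*(-1/98) - 36) = 62*(54/49 - 36) = 62*(-1710/49) = -106020/49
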